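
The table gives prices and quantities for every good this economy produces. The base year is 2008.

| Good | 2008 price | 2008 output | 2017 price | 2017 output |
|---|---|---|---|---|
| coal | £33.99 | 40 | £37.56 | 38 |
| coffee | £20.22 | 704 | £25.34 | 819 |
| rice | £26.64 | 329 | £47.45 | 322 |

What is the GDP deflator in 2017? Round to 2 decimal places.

141.73

Nominal GDP 2017 = 37.56·38 + 25.34·819 + 47.45·322 = 37459.64.
Real GDP 2017 (at 2008 prices) = 33.99·38 + 20.22·819 + 26.64·322 = 26429.88.
Deflator = Nominal/Real × 100 = 37459.64/26429.88 × 100 = 141.732.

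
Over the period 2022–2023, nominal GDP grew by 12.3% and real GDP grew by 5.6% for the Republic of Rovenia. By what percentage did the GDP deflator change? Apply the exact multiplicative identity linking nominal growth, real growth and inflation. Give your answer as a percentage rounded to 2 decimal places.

6.34%

(1 + g_nom) = (1 + g_real)(1 + π), so π = 1.1230 / 1.0560 − 1 = 0.06345.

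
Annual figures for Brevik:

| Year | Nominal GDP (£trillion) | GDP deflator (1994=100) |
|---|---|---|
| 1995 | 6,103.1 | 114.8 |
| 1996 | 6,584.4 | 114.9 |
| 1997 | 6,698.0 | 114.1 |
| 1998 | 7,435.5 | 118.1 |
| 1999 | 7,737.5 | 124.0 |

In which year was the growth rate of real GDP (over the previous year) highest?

1996: real = 6584.4/1.149 = 5730.55; growth vs 1995 (5316.29) = 7.79%.
1997: real = 6698.0/1.141 = 5870.29; growth vs 1996 (5730.55) = 2.44%.
1998: real = 7435.5/1.181 = 6295.94; growth vs 1997 (5870.29) = 7.25%.
1999: real = 7737.5/1.240 = 6239.92; growth vs 1998 (6295.94) = -0.89%.

1996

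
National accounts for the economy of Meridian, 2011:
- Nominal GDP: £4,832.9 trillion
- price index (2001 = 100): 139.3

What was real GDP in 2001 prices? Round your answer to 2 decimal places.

£3,469.42 trillion

Real GDP = Nominal / (price index/100) = 4832.9 / 1.393 = 3469.42.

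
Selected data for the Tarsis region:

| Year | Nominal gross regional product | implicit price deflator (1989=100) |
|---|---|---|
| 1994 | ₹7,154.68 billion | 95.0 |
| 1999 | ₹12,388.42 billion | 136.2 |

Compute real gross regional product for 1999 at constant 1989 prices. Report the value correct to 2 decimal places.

Real gross regional product = Nominal / (implicit price deflator/100) = 12388.42 / 1.362 = 9095.76.

₹9,095.76 billion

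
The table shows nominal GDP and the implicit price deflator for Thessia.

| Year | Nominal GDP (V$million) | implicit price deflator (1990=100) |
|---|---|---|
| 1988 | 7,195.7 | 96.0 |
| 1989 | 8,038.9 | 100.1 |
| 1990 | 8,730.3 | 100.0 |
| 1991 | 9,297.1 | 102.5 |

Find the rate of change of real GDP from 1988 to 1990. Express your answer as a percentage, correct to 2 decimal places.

16.47%

Real GDP 1988 = 7195.7/0.960 = 7495.52.
Real GDP 1990 = 8730.3/1.000 = 8730.30.
Change = 8730.30/7495.52 − 1 = 0.1647.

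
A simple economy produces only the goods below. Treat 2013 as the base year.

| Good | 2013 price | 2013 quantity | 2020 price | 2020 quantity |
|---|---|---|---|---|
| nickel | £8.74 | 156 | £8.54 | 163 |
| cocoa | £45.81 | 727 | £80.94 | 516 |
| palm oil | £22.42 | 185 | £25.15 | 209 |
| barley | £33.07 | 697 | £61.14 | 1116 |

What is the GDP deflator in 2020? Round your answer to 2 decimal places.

Nominal GDP 2020 = 8.54·163 + 80.94·516 + 25.15·209 + 61.14·1116 = 116645.65.
Real GDP 2020 (at 2013 prices) = 8.74·163 + 45.81·516 + 22.42·209 + 33.07·1116 = 66654.48.
Deflator = Nominal/Real × 100 = 116645.65/66654.48 × 100 = 175.000.

175.00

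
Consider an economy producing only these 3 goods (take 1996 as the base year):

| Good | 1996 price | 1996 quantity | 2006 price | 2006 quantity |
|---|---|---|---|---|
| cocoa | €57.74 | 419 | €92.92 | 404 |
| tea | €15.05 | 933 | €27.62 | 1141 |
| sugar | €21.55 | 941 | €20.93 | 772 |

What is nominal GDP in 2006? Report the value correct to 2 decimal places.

€85212.06

Nominal GDP 2006 = Σ (p_2006 × q_2006) = 92.92·404 + 27.62·1141 + 20.93·772 = 85212.06.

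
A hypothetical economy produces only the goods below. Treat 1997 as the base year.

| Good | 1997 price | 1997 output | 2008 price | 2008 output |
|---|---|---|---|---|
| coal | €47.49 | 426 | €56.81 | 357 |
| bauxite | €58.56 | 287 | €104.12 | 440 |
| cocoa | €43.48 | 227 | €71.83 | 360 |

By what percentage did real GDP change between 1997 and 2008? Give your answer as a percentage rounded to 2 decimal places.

Real GDP 1997 = Nominal GDP 1997 = 47.49·426 + 58.56·287 + 43.48·227 = 46907.42.
Real GDP 2008 (at 1997 prices) = 47.49·357 + 58.56·440 + 43.48·360 = 58373.13.
Real growth = 58373.13/46907.42 − 1 = 0.2444.

24.44%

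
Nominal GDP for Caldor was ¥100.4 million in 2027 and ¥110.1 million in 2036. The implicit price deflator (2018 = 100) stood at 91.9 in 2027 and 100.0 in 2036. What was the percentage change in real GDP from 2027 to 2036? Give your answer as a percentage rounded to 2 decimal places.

Deflate each year: 2027 → 100.4/0.919 = 109.25; 2036 → 110.1/1.000 = 110.10.
So real GDP changed by 110.10/109.25 − 1 = 0.0078, i.e. 0.78%.

0.78%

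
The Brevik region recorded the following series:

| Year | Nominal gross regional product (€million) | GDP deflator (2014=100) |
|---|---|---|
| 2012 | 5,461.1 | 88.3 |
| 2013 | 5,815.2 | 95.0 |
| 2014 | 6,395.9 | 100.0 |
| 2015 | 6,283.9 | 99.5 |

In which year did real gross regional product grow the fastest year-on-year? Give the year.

2014

2013: real = 5815.2/0.950 = 6121.26; growth vs 2012 (6184.71) = -1.03%.
2014: real = 6395.9/1.000 = 6395.90; growth vs 2013 (6121.26) = 4.49%.
2015: real = 6283.9/0.995 = 6315.48; growth vs 2014 (6395.90) = -1.26%.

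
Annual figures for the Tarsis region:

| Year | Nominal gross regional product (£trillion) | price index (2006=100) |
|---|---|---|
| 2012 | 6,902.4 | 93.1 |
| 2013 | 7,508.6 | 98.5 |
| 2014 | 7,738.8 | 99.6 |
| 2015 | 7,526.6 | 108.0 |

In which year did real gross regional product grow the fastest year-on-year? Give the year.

2013

2013: real = 7508.6/0.985 = 7622.94; growth vs 2012 (7413.96) = 2.82%.
2014: real = 7738.8/0.996 = 7769.88; growth vs 2013 (7622.94) = 1.93%.
2015: real = 7526.6/1.080 = 6969.07; growth vs 2014 (7769.88) = -10.31%.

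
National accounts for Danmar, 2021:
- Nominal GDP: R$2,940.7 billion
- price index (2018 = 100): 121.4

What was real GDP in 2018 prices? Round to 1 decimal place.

Real GDP = Nominal / (price index/100) = 2940.7 / 1.214 = 2422.32.

R$2,422.3 billion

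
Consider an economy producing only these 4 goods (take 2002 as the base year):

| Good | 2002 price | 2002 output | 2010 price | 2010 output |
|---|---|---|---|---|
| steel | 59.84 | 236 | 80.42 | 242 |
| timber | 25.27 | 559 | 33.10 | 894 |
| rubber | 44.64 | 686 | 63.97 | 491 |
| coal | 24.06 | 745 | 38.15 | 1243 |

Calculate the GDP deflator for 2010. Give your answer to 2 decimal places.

Nominal GDP 2010 = 80.42·242 + 33.10·894 + 63.97·491 + 38.15·1243 = 127882.76.
Real GDP 2010 (at 2002 prices) = 59.84·242 + 25.27·894 + 44.64·491 + 24.06·1243 = 88897.48.
Deflator = Nominal/Real × 100 = 127882.76/88897.48 × 100 = 143.854.

143.85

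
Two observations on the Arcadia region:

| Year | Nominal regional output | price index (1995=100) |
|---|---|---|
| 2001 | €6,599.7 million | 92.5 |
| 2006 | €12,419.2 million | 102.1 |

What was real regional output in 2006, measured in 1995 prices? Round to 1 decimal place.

€12,163.8 million

Real regional output = Nominal / (price index/100) = 12419.2 / 1.021 = 12163.76.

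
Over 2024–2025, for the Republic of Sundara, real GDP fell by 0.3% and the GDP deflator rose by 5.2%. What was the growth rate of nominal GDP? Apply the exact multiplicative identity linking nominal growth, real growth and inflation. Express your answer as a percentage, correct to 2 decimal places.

(1 + g_nom) = (1 + g_real)(1 + π) = 0.9970 × 1.0520 = 1.04884.

4.88%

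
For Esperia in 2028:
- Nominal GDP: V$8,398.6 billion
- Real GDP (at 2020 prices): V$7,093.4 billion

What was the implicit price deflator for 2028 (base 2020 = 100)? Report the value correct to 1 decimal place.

118.4

implicit price deflator = (Nominal / Real) × 100 = 8398.6 / 7093.4 × 100 = 118.40.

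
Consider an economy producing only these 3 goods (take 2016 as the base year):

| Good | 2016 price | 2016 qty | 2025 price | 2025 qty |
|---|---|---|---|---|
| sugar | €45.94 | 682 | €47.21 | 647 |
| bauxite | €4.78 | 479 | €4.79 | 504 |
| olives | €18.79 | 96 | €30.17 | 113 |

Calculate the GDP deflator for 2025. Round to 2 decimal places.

Nominal GDP 2025 = 47.21·647 + 4.79·504 + 30.17·113 = 36368.24.
Real GDP 2025 (at 2016 prices) = 45.94·647 + 4.78·504 + 18.79·113 = 34255.57.
Deflator = Nominal/Real × 100 = 36368.24/34255.57 × 100 = 106.167.

106.17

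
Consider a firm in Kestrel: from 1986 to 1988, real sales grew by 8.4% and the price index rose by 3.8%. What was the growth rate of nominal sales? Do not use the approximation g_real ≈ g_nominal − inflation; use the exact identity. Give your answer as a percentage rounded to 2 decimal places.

(1 + g_nom) = (1 + g_real)(1 + π) = 1.0840 × 1.0380 = 1.12519.

12.52%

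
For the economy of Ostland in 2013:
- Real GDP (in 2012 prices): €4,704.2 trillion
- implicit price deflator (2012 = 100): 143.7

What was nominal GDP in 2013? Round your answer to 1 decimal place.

Nominal GDP = Real × (implicit price deflator/100) = 4704.2 × 1.437 = 6759.94.

€6,759.9 trillion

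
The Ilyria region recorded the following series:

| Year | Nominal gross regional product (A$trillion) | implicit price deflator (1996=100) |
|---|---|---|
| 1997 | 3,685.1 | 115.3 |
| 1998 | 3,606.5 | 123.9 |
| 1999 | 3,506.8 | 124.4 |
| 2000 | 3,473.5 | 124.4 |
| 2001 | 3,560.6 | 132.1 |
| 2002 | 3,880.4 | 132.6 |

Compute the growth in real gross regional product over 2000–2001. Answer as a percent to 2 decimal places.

-3.47%

Real gross regional product 2000 = 3473.5/1.244 = 2792.20.
Real gross regional product 2001 = 3560.6/1.321 = 2695.38.
Change = 2695.38/2792.20 − 1 = -0.0347.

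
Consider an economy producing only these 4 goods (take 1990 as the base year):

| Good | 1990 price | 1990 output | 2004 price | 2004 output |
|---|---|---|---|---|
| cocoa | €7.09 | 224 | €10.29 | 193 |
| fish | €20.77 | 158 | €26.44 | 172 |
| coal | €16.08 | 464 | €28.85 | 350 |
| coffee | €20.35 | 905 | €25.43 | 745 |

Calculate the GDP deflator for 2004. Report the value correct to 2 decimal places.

138.27

Nominal GDP 2004 = 10.29·193 + 26.44·172 + 28.85·350 + 25.43·745 = 35576.50.
Real GDP 2004 (at 1990 prices) = 7.09·193 + 20.77·172 + 16.08·350 + 20.35·745 = 25729.56.
Deflator = Nominal/Real × 100 = 35576.50/25729.56 × 100 = 138.271.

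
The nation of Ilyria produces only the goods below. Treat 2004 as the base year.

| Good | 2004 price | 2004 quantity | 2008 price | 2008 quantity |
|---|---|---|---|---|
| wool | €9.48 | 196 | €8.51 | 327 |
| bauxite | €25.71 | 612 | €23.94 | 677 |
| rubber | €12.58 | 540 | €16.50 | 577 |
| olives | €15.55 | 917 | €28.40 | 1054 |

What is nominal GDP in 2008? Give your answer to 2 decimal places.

Nominal GDP 2008 = Σ (p_2008 × q_2008) = 8.51·327 + 23.94·677 + 16.50·577 + 28.40·1054 = 58444.25.

€58444.25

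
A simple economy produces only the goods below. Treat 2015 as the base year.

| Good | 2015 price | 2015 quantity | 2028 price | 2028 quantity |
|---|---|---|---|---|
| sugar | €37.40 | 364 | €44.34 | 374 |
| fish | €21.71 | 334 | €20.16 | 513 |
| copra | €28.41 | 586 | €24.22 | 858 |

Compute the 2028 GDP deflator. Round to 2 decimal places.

96.37

Nominal GDP 2028 = 44.34·374 + 20.16·513 + 24.22·858 = 47706.00.
Real GDP 2028 (at 2015 prices) = 37.40·374 + 21.71·513 + 28.41·858 = 49500.61.
Deflator = Nominal/Real × 100 = 47706.00/49500.61 × 100 = 96.375.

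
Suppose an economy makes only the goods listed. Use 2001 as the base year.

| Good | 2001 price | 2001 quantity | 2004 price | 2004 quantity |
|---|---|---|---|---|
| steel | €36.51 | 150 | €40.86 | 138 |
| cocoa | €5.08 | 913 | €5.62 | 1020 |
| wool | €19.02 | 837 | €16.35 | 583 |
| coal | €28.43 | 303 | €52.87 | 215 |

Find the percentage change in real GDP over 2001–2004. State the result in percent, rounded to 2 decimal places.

-20.86%

Real GDP 2001 = Nominal GDP 2001 = 36.51·150 + 5.08·913 + 19.02·837 + 28.43·303 = 34648.57.
Real GDP 2004 (at 2001 prices) = 36.51·138 + 5.08·1020 + 19.02·583 + 28.43·215 = 27421.09.
Real growth = 27421.09/34648.57 − 1 = -0.2086.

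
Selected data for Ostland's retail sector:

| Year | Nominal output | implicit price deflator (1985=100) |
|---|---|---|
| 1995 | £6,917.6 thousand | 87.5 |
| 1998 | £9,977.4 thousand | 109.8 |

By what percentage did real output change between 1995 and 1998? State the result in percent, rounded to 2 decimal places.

14.94%

Real output 1995 = 6917.6 / 0.875 = 7905.83.
Real output 1998 = 9977.4 / 1.098 = 9086.89.
Real growth = 9086.89 / 7905.83 − 1 = 0.1494.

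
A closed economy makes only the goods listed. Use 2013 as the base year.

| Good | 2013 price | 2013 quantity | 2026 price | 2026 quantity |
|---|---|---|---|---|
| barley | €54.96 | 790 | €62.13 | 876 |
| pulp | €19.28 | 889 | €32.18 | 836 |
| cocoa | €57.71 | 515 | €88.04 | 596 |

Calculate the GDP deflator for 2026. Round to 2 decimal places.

Nominal GDP 2026 = 62.13·876 + 32.18·836 + 88.04·596 = 133800.20.
Real GDP 2026 (at 2013 prices) = 54.96·876 + 19.28·836 + 57.71·596 = 98658.20.
Deflator = Nominal/Real × 100 = 133800.20/98658.20 × 100 = 135.620.

135.62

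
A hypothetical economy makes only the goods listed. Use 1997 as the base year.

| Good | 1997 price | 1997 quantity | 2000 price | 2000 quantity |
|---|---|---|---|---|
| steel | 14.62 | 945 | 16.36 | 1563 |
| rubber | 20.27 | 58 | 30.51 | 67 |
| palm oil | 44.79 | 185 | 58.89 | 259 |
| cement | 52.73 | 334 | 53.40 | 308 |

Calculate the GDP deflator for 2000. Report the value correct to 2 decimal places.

Nominal GDP 2000 = 16.36·1563 + 30.51·67 + 58.89·259 + 53.40·308 = 59314.56.
Real GDP 2000 (at 1997 prices) = 14.62·1563 + 20.27·67 + 44.79·259 + 52.73·308 = 52050.60.
Deflator = Nominal/Real × 100 = 59314.56/52050.60 × 100 = 113.956.

113.96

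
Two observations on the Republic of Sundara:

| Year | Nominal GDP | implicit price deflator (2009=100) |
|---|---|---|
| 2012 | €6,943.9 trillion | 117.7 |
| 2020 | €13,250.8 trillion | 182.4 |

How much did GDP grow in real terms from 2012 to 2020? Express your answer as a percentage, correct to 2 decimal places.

Deflate each year: 2012 → 6943.9/1.177 = 5899.66; 2020 → 13250.8/1.824 = 7264.69.
So real GDP changed by 7264.69/5899.66 − 1 = 0.2314, i.e. 23.14%.

23.14%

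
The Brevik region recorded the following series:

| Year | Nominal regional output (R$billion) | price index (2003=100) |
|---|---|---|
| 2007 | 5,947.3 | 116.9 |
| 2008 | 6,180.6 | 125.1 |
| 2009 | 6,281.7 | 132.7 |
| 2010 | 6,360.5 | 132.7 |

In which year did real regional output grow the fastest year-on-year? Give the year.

2010

2008: real = 6180.6/1.251 = 4940.53; growth vs 2007 (5087.51) = -2.89%.
2009: real = 6281.7/1.327 = 4733.76; growth vs 2008 (4940.53) = -4.19%.
2010: real = 6360.5/1.327 = 4793.14; growth vs 2009 (4733.76) = 1.25%.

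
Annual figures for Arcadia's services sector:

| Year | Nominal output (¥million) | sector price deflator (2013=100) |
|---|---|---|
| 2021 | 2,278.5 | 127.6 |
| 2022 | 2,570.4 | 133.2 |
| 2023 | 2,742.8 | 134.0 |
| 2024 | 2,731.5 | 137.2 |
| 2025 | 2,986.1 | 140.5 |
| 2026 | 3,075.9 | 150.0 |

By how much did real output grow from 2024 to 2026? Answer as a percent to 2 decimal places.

3.00%

Real output 2024 = 2731.5/1.372 = 1990.89.
Real output 2026 = 3075.9/1.500 = 2050.60.
Change = 2050.60/1990.89 − 1 = 0.0300.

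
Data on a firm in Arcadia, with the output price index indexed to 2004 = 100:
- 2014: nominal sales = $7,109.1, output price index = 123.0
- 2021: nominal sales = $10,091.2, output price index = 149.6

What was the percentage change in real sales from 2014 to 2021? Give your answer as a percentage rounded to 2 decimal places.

Real sales 2014 = 7109.1 / 1.230 = 5779.76.
Real sales 2021 = 10091.2 / 1.496 = 6745.45.
Real growth = 6745.45 / 5779.76 − 1 = 0.1671.

16.71%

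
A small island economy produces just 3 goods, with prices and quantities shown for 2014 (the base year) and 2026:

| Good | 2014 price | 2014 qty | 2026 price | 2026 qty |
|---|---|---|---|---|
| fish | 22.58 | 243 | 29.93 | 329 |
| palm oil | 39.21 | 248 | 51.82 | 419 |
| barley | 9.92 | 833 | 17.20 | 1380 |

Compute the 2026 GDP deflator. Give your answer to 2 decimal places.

147.27

Nominal GDP 2026 = 29.93·329 + 51.82·419 + 17.20·1380 = 55295.55.
Real GDP 2026 (at 2014 prices) = 22.58·329 + 39.21·419 + 9.92·1380 = 37547.41.
Deflator = Nominal/Real × 100 = 55295.55/37547.41 × 100 = 147.269.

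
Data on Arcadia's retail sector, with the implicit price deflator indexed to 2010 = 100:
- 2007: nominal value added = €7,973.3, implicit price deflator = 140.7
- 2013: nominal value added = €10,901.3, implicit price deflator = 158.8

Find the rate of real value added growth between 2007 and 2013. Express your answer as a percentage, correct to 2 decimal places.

Deflate each year: 2007 → 7973.3/1.407 = 5666.88; 2013 → 10901.3/1.588 = 6864.80.
So real value added changed by 6864.80/5666.88 − 1 = 0.2114, i.e. 21.14%.

21.14%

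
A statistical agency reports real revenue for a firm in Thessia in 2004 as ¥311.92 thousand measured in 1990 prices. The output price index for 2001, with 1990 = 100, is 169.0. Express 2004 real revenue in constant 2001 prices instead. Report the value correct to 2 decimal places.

¥527.14 thousand

Real revenue in 2001 prices = Real revenue in 1990 prices × (P_2001/P_1990) = 311.92 × 1.690 = 527.14.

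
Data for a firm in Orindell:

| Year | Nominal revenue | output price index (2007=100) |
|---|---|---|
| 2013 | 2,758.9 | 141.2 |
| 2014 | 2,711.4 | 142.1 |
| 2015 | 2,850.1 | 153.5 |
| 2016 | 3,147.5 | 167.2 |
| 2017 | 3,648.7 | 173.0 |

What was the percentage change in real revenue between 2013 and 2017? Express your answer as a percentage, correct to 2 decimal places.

Real revenue 2013 = 2758.9/1.412 = 1953.90.
Real revenue 2017 = 3648.7/1.730 = 2109.08.
Change = 2109.08/1953.90 − 1 = 0.0794.

7.94%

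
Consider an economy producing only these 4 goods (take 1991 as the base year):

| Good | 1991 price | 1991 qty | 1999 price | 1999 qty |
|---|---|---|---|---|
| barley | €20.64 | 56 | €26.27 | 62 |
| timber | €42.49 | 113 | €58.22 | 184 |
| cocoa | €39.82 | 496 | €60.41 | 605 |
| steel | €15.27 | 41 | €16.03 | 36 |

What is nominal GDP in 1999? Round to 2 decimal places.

Nominal GDP 1999 = Σ (p_1999 × q_1999) = 26.27·62 + 58.22·184 + 60.41·605 + 16.03·36 = 49466.35.

€49466.35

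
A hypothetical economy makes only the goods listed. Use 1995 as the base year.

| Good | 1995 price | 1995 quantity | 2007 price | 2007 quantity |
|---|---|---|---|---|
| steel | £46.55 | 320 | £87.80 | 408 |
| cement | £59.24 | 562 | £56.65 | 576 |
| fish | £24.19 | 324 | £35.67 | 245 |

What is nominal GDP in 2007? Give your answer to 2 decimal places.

£77191.95

Nominal GDP 2007 = Σ (p_2007 × q_2007) = 87.80·408 + 56.65·576 + 35.67·245 = 77191.95.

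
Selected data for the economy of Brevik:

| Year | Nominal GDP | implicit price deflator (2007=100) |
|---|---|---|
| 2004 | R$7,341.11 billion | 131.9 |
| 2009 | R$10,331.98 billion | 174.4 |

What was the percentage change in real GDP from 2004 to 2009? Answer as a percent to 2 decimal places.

Real GDP 2004 = 7341.11 / 1.319 = 5565.66.
Real GDP 2009 = 10331.98 / 1.744 = 5924.30.
Real growth = 5924.30 / 5565.66 − 1 = 0.0644.

6.44%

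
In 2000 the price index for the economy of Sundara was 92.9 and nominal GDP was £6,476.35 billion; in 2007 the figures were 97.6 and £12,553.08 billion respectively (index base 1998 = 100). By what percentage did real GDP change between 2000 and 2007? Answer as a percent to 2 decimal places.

Real GDP 2000 = 6476.35 / 0.929 = 6971.31.
Real GDP 2007 = 12553.08 / 0.976 = 12861.76.
Real growth = 12861.76 / 6971.31 − 1 = 0.8450.

84.50%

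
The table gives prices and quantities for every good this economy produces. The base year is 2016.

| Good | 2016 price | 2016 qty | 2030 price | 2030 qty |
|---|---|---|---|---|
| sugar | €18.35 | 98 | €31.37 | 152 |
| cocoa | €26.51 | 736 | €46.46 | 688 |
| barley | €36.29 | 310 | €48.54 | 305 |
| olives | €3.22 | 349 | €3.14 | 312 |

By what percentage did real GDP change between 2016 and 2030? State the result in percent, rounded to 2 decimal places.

Real GDP 2016 = Nominal GDP 2016 = 18.35·98 + 26.51·736 + 36.29·310 + 3.22·349 = 33683.34.
Real GDP 2030 (at 2016 prices) = 18.35·152 + 26.51·688 + 36.29·305 + 3.22·312 = 33101.17.
Real growth = 33101.17/33683.34 − 1 = -0.0173.

-1.73%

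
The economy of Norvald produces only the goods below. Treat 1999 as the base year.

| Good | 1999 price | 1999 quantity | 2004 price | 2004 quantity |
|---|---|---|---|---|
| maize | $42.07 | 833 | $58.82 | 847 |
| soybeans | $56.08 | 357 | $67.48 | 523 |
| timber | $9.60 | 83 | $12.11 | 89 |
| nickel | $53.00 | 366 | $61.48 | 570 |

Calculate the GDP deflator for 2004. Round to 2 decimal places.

126.25

Nominal GDP 2004 = 58.82·847 + 67.48·523 + 12.11·89 + 61.48·570 = 121233.97.
Real GDP 2004 (at 1999 prices) = 42.07·847 + 56.08·523 + 9.60·89 + 53.00·570 = 96027.53.
Deflator = Nominal/Real × 100 = 121233.97/96027.53 × 100 = 126.249.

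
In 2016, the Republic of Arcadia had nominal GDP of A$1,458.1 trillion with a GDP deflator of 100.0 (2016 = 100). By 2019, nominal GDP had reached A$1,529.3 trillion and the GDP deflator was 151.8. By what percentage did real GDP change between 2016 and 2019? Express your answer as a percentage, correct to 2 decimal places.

Deflate each year: 2016 → 1458.1/1.000 = 1458.10; 2019 → 1529.3/1.518 = 1007.44.
So real GDP changed by 1007.44/1458.10 − 1 = -0.3091, i.e. -30.91%.

-30.91%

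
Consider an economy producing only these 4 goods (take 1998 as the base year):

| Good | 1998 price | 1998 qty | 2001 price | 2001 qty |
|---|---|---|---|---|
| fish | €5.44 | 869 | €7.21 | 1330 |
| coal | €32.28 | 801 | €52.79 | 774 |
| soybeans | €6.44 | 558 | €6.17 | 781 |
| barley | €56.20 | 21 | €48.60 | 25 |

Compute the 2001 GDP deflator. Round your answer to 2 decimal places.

146.12

Nominal GDP 2001 = 7.21·1330 + 52.79·774 + 6.17·781 + 48.60·25 = 56482.53.
Real GDP 2001 (at 1998 prices) = 5.44·1330 + 32.28·774 + 6.44·781 + 56.20·25 = 38654.56.
Deflator = Nominal/Real × 100 = 56482.53/38654.56 × 100 = 146.121.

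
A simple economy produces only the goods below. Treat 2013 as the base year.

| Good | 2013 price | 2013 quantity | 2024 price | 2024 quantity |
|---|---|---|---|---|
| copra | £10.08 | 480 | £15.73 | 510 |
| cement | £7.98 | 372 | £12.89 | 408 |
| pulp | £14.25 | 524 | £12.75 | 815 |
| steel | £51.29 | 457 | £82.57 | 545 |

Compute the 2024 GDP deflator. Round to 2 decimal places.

143.18

Nominal GDP 2024 = 15.73·510 + 12.89·408 + 12.75·815 + 82.57·545 = 68673.32.
Real GDP 2024 (at 2013 prices) = 10.08·510 + 7.98·408 + 14.25·815 + 51.29·545 = 47963.44.
Deflator = Nominal/Real × 100 = 68673.32/47963.44 × 100 = 143.178.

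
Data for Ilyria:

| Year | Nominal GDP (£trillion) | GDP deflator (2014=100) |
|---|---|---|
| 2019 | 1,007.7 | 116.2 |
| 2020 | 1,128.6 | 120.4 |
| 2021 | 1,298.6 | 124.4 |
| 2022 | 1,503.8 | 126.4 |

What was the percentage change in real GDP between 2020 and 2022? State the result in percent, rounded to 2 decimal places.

26.92%

Real GDP 2020 = 1128.6/1.204 = 937.38.
Real GDP 2022 = 1503.8/1.264 = 1189.72.
Change = 1189.72/937.38 − 1 = 0.2692.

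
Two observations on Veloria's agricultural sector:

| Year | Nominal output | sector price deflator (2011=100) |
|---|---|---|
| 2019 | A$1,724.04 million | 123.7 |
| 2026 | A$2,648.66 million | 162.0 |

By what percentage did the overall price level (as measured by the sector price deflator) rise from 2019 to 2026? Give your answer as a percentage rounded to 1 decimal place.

Price-level change = 162.0 / 123.7 − 1 = 0.3096.

31.0%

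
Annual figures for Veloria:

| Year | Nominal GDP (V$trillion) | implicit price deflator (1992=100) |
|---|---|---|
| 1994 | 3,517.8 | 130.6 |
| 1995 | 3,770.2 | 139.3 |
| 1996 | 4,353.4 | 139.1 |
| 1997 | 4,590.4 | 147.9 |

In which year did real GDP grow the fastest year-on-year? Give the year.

1996

1995: real = 3770.2/1.393 = 2706.53; growth vs 1994 (2693.57) = 0.48%.
1996: real = 4353.4/1.391 = 3129.69; growth vs 1995 (2706.53) = 15.63%.
1997: real = 4590.4/1.479 = 3103.72; growth vs 1996 (3129.69) = -0.83%.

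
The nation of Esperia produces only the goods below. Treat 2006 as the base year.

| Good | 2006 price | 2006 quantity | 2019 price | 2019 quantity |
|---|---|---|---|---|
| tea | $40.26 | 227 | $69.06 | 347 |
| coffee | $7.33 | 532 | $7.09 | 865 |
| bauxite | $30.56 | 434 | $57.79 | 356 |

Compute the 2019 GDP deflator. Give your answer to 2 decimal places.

Nominal GDP 2019 = 69.06·347 + 7.09·865 + 57.79·356 = 50669.91.
Real GDP 2019 (at 2006 prices) = 40.26·347 + 7.33·865 + 30.56·356 = 31190.03.
Deflator = Nominal/Real × 100 = 50669.91/31190.03 × 100 = 162.455.

162.46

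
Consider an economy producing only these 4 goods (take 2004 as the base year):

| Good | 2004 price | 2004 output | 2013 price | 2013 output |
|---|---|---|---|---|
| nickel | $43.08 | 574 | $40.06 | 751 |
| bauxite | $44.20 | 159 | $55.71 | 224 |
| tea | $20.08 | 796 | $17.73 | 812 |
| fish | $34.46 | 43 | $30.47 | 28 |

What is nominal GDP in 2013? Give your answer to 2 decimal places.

Nominal GDP 2013 = Σ (p_2013 × q_2013) = 40.06·751 + 55.71·224 + 17.73·812 + 30.47·28 = 57814.02.

$57814.02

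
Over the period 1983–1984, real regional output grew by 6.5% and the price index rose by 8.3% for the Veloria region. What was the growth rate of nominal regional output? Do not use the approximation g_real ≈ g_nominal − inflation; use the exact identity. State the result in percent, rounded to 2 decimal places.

15.34%

(1 + g_nom) = (1 + g_real)(1 + π) = 1.0650 × 1.0830 = 1.15340.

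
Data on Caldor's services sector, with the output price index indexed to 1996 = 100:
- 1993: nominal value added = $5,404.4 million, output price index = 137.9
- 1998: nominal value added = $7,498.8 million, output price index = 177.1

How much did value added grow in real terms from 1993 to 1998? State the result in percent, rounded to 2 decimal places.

8.04%

Real value added 1993 = 5404.4 / 1.379 = 3919.07.
Real value added 1998 = 7498.8 / 1.771 = 4234.22.
Real growth = 4234.22 / 3919.07 − 1 = 0.0804.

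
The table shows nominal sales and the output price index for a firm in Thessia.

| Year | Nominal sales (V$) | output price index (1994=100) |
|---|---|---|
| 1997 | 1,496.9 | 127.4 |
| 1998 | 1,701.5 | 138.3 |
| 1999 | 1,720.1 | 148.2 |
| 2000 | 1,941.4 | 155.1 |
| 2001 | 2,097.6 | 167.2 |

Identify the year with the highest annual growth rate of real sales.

2000

1998: real = 1701.5/1.383 = 1230.30; growth vs 1997 (1174.96) = 4.71%.
1999: real = 1720.1/1.482 = 1160.66; growth vs 1998 (1230.30) = -5.66%.
2000: real = 1941.4/1.551 = 1251.71; growth vs 1999 (1160.66) = 7.84%.
2001: real = 2097.6/1.672 = 1254.55; growth vs 2000 (1251.71) = 0.23%.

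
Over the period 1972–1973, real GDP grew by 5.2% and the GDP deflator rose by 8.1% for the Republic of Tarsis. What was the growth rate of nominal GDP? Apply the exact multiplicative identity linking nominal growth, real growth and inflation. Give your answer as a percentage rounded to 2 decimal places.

13.72%

(1 + g_nom) = (1 + g_real)(1 + π) = 1.0520 × 1.0810 = 1.13721.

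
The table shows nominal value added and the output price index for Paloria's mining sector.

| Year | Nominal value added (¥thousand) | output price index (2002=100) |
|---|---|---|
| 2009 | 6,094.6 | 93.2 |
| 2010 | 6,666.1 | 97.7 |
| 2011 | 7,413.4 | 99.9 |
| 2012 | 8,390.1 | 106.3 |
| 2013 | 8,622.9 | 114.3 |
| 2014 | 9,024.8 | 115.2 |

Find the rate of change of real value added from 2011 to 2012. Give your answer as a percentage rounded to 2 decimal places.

Real value added 2011 = 7413.4/0.999 = 7420.82.
Real value added 2012 = 8390.1/1.063 = 7892.85.
Change = 7892.85/7420.82 − 1 = 0.0636.

6.36%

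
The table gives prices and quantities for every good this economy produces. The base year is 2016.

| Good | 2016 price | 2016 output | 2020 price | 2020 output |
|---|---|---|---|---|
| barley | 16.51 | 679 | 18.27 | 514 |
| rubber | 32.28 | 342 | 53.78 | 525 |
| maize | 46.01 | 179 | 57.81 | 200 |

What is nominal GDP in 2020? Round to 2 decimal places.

49187.28

Nominal GDP 2020 = Σ (p_2020 × q_2020) = 18.27·514 + 53.78·525 + 57.81·200 = 49187.28.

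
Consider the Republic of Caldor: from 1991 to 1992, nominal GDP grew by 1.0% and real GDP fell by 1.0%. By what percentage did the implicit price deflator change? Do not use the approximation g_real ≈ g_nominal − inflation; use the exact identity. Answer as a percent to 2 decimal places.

2.02%

(1 + g_nom) = (1 + g_real)(1 + π), so π = 1.0100 / 0.9900 − 1 = 0.02020.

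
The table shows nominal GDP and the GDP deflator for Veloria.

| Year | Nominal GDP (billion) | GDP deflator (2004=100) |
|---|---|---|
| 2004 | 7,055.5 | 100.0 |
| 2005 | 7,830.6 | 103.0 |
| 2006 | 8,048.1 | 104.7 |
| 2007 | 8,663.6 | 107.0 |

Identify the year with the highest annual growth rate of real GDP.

2005: real = 7830.6/1.030 = 7602.52; growth vs 2004 (7055.50) = 7.75%.
2006: real = 8048.1/1.047 = 7686.82; growth vs 2005 (7602.52) = 1.11%.
2007: real = 8663.6/1.070 = 8096.82; growth vs 2006 (7686.82) = 5.33%.

2005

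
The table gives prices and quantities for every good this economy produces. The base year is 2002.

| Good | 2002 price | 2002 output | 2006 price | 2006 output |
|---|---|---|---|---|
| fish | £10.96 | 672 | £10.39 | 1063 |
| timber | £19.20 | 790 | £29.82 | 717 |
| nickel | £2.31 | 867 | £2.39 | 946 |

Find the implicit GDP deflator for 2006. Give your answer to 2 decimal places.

125.67

Nominal GDP 2006 = 10.39·1063 + 29.82·717 + 2.39·946 = 34686.45.
Real GDP 2006 (at 2002 prices) = 10.96·1063 + 19.20·717 + 2.31·946 = 27602.14.
Deflator = Nominal/Real × 100 = 34686.45/27602.14 × 100 = 125.666.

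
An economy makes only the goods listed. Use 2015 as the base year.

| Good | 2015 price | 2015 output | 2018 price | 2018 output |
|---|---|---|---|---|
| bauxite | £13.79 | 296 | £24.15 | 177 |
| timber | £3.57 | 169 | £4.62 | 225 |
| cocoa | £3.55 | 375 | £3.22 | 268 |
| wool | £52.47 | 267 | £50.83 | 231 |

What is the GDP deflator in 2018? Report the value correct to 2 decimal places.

109.82

Nominal GDP 2018 = 24.15·177 + 4.62·225 + 3.22·268 + 50.83·231 = 17918.74.
Real GDP 2018 (at 2015 prices) = 13.79·177 + 3.57·225 + 3.55·268 + 52.47·231 = 16316.05.
Deflator = Nominal/Real × 100 = 17918.74/16316.05 × 100 = 109.823.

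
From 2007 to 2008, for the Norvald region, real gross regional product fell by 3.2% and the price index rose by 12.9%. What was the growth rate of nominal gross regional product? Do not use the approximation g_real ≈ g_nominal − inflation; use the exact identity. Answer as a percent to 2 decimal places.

9.29%

(1 + g_nom) = (1 + g_real)(1 + π) = 0.9680 × 1.1290 = 1.09287.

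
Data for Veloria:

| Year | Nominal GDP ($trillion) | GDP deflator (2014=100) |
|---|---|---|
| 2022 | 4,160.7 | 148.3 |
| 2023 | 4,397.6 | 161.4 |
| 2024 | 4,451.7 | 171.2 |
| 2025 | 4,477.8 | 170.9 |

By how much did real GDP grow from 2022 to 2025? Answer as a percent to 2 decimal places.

Real GDP 2022 = 4160.7/1.483 = 2805.60.
Real GDP 2025 = 4477.8/1.709 = 2620.13.
Change = 2620.13/2805.60 − 1 = -0.0661.

-6.61%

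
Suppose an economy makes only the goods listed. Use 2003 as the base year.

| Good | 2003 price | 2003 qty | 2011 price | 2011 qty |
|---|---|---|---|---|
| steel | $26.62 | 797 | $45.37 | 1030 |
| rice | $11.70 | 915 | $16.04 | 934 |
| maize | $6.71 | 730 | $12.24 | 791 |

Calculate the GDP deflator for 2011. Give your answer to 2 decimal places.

Nominal GDP 2011 = 45.37·1030 + 16.04·934 + 12.24·791 = 71394.30.
Real GDP 2011 (at 2003 prices) = 26.62·1030 + 11.70·934 + 6.71·791 = 43654.01.
Deflator = Nominal/Real × 100 = 71394.30/43654.01 × 100 = 163.546.

163.55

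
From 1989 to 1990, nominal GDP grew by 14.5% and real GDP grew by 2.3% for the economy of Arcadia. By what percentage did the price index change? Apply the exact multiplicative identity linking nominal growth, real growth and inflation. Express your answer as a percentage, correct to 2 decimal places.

(1 + g_nom) = (1 + g_real)(1 + π), so π = 1.1450 / 1.0230 − 1 = 0.11926.

11.93%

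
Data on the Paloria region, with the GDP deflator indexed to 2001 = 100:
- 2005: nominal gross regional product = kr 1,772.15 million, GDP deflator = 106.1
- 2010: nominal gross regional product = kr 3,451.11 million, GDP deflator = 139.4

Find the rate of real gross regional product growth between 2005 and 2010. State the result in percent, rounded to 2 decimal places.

Deflate each year: 2005 → 1772.15/1.061 = 1670.26; 2010 → 3451.11/1.394 = 2475.69.
So real gross regional product changed by 2475.69/1670.26 − 1 = 0.4822, i.e. 48.22%.

48.22%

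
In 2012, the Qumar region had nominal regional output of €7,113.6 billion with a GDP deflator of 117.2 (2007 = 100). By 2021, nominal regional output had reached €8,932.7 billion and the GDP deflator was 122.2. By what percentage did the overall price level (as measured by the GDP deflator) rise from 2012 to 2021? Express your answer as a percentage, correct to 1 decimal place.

Price-level change = 122.2 / 117.2 − 1 = 0.0427.

4.3%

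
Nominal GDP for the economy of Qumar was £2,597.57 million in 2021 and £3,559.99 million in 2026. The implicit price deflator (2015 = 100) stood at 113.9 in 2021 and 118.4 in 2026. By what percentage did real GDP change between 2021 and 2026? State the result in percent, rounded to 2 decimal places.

31.84%

Deflate each year: 2021 → 2597.57/1.139 = 2280.57; 2026 → 3559.99/1.184 = 3006.75.
So real GDP changed by 3006.75/2280.57 − 1 = 0.3184, i.e. 31.84%.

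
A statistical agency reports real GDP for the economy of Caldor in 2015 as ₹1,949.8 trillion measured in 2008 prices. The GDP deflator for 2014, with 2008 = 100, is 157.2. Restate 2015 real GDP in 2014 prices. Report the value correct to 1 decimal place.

₹3,065.1 trillion

Real GDP in 2014 prices = Real GDP in 2008 prices × (P_2014/P_2008) = 1949.8 × 1.572 = 3065.09.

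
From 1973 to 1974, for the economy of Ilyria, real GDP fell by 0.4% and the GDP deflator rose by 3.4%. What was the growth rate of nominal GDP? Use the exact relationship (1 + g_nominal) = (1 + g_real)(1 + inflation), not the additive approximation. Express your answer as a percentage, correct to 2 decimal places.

2.99%

(1 + g_nom) = (1 + g_real)(1 + π) = 0.9960 × 1.0340 = 1.02986.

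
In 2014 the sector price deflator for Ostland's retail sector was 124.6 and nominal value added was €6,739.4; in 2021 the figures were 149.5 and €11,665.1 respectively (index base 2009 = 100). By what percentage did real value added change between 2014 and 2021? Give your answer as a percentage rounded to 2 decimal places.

Real value added 2014 = 6739.4 / 1.246 = 5408.83.
Real value added 2021 = 11665.1 / 1.495 = 7802.74.
Real growth = 7802.74 / 5408.83 − 1 = 0.4426.

44.26%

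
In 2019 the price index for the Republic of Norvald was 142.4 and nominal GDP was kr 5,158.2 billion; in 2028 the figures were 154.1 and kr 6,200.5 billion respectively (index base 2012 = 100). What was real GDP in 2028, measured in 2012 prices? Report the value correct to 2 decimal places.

Real GDP = Nominal / (price index/100) = 6200.5 / 1.541 = 4023.69.

kr 4,023.69 billion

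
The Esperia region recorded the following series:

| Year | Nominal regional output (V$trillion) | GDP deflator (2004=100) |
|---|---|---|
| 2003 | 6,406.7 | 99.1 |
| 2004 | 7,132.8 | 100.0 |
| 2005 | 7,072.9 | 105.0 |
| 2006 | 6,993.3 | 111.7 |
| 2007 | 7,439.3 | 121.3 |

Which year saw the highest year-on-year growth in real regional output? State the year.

2004: real = 7132.8/1.000 = 7132.80; growth vs 2003 (6464.88) = 10.33%.
2005: real = 7072.9/1.050 = 6736.10; growth vs 2004 (7132.80) = -5.56%.
2006: real = 6993.3/1.117 = 6260.79; growth vs 2005 (6736.10) = -7.06%.
2007: real = 7439.3/1.213 = 6132.98; growth vs 2006 (6260.79) = -2.04%.

2004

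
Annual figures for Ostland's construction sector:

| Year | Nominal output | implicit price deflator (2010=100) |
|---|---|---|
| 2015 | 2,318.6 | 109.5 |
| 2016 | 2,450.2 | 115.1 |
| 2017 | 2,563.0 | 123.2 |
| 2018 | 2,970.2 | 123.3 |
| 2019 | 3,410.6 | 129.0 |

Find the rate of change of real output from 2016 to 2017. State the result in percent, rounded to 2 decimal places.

-2.27%

Real output 2016 = 2450.2/1.151 = 2128.76.
Real output 2017 = 2563.0/1.232 = 2080.36.
Change = 2080.36/2128.76 − 1 = -0.0227.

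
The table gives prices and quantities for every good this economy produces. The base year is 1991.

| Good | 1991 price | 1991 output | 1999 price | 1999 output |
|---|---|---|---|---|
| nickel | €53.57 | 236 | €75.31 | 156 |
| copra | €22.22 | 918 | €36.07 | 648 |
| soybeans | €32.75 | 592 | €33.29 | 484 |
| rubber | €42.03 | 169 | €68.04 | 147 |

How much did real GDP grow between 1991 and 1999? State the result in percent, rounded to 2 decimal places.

Real GDP 1991 = Nominal GDP 1991 = 53.57·236 + 22.22·918 + 32.75·592 + 42.03·169 = 59531.55.
Real GDP 1999 (at 1991 prices) = 53.57·156 + 22.22·648 + 32.75·484 + 42.03·147 = 44784.89.
Real growth = 44784.89/59531.55 − 1 = -0.2477.

-24.77%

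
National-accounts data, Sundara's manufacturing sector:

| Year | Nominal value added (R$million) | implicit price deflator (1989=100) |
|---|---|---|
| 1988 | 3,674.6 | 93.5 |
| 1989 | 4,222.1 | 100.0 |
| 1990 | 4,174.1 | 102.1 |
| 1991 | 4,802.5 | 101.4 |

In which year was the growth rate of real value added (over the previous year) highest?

1989: real = 4222.1/1.000 = 4222.10; growth vs 1988 (3930.05) = 7.43%.
1990: real = 4174.1/1.021 = 4088.25; growth vs 1989 (4222.10) = -3.17%.
1991: real = 4802.5/1.014 = 4736.19; growth vs 1990 (4088.25) = 15.85%.

1991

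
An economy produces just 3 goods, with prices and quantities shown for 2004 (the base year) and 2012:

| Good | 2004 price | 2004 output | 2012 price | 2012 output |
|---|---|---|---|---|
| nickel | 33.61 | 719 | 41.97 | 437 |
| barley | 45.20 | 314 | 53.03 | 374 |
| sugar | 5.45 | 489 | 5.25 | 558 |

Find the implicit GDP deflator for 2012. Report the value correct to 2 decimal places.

Nominal GDP 2012 = 41.97·437 + 53.03·374 + 5.25·558 = 41103.61.
Real GDP 2012 (at 2004 prices) = 33.61·437 + 45.20·374 + 5.45·558 = 34633.47.
Deflator = Nominal/Real × 100 = 41103.61/34633.47 × 100 = 118.682.

118.68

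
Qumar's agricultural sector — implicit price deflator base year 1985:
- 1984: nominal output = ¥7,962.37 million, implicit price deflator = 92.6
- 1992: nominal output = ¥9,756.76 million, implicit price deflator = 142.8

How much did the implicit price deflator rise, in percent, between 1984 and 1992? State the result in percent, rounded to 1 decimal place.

Price-level change = 142.8 / 92.6 − 1 = 0.5421.

54.2%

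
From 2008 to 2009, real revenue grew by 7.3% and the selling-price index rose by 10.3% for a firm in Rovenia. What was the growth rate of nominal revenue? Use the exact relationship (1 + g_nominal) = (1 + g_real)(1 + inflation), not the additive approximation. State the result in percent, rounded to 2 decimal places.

(1 + g_nom) = (1 + g_real)(1 + π) = 1.0730 × 1.1030 = 1.18352.

18.35%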